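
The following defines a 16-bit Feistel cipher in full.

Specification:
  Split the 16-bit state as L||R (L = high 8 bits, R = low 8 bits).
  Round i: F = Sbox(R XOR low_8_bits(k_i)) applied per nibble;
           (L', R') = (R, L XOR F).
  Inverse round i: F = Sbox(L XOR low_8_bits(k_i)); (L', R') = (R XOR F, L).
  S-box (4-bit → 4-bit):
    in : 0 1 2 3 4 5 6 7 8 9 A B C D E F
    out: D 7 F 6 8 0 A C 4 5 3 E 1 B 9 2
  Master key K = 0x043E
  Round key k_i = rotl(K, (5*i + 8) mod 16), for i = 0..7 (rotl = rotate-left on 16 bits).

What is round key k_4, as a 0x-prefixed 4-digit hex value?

0xE043

K = 0x043E
k_0 = rotl(K, (5*0+8) mod 16) = rotl(K, 8) = 0x3E04
k_1 = rotl(K, (5*1+8) mod 16) = rotl(K, 13) = 0xC087
k_2 = rotl(K, (5*2+8) mod 16) = rotl(K, 2) = 0x10F8
k_3 = rotl(K, (5*3+8) mod 16) = rotl(K, 7) = 0x1F02
k_4 = rotl(K, (5*4+8) mod 16) = rotl(K, 12) = 0xE043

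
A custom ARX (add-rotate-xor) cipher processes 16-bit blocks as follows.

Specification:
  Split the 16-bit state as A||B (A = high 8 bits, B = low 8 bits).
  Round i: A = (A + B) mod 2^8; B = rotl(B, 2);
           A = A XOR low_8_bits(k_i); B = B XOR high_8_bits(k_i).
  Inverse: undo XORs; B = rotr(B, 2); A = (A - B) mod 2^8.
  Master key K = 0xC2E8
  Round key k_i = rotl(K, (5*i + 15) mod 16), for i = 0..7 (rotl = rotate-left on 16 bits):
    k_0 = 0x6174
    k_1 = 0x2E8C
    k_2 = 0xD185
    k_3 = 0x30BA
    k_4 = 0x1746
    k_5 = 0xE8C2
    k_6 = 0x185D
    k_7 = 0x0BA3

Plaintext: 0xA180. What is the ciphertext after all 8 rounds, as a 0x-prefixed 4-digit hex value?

0xFB6D

s_0 = plaintext = 0xA180
s_1 = Round(s_0, k_0) = 0x5563
s_2 = Round(s_1, k_1) = 0x34A3
s_3 = Round(s_2, k_2) = 0x525F
s_4 = Round(s_3, k_3) = 0x0B4D
s_5 = Round(s_4, k_4) = 0x1E22
s_6 = Round(s_5, k_5) = 0x8260
s_7 = Round(s_6, k_6) = 0xBF99
s_8 = Round(s_7, k_7) = 0xFB6D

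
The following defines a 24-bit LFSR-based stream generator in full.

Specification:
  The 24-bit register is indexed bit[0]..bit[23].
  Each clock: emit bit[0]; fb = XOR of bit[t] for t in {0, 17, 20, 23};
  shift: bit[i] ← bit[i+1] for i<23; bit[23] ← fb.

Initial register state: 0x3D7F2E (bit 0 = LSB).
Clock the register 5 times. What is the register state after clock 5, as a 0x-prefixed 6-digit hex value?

0x09EBF9

reg_0 = 0x3D7F2E
clock 1: out=0, reg = 0x9EBF97
clock 2: out=1, reg = 0x4F5FCB
clock 3: out=1, reg = 0x27AFE5
clock 4: out=1, reg = 0x13D7F2
clock 5: out=0, reg = 0x09EBF9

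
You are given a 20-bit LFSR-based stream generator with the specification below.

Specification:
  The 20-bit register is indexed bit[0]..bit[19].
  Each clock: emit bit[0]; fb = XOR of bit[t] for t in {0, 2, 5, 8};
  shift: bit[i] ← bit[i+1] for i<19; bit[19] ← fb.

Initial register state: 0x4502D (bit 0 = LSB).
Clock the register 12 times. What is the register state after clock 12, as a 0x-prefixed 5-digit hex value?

reg_0 = 0x4502D
clock 1: out=1, reg = 0xA2816
clock 2: out=0, reg = 0xD140B
clock 3: out=1, reg = 0xE8A05
clock 4: out=1, reg = 0x74502
clock 5: out=0, reg = 0xBA281
clock 6: out=1, reg = 0xDD140
clock 7: out=0, reg = 0xEE8A0
clock 8: out=0, reg = 0xF7450
clock 9: out=0, reg = 0x7BA28
clock 10: out=0, reg = 0xBDD14
clock 11: out=0, reg = 0x5EE8A
clock 12: out=0, reg = 0x2F745

0x2F745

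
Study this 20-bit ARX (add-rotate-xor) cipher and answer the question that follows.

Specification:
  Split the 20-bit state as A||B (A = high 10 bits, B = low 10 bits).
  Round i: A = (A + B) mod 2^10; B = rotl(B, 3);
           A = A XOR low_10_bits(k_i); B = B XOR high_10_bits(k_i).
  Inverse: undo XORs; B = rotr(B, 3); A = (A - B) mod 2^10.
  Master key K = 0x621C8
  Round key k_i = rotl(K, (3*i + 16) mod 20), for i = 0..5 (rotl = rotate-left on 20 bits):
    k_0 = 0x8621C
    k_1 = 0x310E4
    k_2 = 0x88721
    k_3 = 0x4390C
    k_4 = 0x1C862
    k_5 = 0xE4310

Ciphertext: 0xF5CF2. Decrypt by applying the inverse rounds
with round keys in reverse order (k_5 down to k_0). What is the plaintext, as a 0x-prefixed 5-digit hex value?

s_0 = ciphertext = 0xF5CF2
s_1 = InvRound(s_0, k_5) = 0xD6D6C
s_2 = InvRound(s_1, k_4) = 0x05B23
s_3 = InvRound(s_2, k_3) = 0x956C5
s_4 = InvRound(s_3, k_2) = 0xD621C
s_5 = InvRound(s_4, k_1) = 0xD845B
s_6 = InvRound(s_5, k_0) = 0xED5C8

0xED5C8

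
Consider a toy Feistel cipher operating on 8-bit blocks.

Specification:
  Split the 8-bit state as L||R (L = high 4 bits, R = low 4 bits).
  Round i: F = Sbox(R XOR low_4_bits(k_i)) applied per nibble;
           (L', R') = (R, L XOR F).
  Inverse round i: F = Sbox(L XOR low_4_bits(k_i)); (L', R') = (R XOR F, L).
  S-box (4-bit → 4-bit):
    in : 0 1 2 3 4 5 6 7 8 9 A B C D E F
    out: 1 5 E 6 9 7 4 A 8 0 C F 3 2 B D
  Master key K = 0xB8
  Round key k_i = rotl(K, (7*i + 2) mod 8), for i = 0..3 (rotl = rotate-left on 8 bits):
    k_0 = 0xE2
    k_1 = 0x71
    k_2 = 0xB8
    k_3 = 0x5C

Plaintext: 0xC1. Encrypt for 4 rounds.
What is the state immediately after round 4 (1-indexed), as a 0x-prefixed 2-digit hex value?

s_0 = plaintext = 0xC1
s_1 = Round(s_0, k_0) = 0x1A
s_2 = Round(s_1, k_1) = 0xAE
s_3 = Round(s_2, k_2) = 0xEE
s_4 = Round(s_3, k_3) = 0xE0

0xE0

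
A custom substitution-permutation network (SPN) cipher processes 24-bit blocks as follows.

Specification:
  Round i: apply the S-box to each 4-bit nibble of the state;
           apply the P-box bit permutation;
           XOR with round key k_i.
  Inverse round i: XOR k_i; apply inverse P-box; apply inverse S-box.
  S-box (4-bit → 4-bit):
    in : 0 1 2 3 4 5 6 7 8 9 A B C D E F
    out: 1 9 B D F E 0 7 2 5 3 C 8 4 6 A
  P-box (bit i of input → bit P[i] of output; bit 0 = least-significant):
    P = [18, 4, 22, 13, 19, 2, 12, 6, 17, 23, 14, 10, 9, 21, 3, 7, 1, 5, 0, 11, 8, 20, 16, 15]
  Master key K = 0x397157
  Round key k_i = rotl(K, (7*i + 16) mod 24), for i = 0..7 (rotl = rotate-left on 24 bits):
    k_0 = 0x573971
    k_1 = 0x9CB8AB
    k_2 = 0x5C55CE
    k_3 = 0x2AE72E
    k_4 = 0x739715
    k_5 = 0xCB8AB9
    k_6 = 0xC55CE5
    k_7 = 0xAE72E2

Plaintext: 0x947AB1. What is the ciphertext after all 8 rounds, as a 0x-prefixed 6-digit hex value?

0x3DEB67

s_0 = plaintext = 0x947AB1
s_1 = Round(s_0, k_0) = 0xF0021A
s_2 = Round(s_1, k_1) = 0x023EF9
s_3 = Round(s_2, k_2) = 0x981E20
s_4 = Round(s_3, k_3) = 0xA7A4CA
s_5 = Round(s_4, k_4) = 0xC5D066
s_6 = Round(s_5, k_5) = 0xC90290
s_7 = Round(s_6, k_6) = 0x4BCAE6
s_8 = Round(s_7, k_7) = 0x3DEB67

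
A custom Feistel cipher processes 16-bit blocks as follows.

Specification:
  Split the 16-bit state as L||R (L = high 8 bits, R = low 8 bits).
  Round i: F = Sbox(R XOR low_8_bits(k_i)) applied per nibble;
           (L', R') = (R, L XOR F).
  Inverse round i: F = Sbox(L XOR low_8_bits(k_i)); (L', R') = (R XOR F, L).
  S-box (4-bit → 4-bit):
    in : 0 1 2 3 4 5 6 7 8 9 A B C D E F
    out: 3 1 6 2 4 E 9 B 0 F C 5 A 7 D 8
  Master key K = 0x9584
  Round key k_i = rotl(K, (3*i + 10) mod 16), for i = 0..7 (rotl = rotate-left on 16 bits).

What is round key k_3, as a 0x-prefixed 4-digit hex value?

0xAC24

K = 0x9584
k_0 = rotl(K, (3*0+10) mod 16) = rotl(K, 10) = 0x1256
k_1 = rotl(K, (3*1+10) mod 16) = rotl(K, 13) = 0x92B0
k_2 = rotl(K, (3*2+10) mod 16) = rotl(K, 0) = 0x9584
k_3 = rotl(K, (3*3+10) mod 16) = rotl(K, 3) = 0xAC24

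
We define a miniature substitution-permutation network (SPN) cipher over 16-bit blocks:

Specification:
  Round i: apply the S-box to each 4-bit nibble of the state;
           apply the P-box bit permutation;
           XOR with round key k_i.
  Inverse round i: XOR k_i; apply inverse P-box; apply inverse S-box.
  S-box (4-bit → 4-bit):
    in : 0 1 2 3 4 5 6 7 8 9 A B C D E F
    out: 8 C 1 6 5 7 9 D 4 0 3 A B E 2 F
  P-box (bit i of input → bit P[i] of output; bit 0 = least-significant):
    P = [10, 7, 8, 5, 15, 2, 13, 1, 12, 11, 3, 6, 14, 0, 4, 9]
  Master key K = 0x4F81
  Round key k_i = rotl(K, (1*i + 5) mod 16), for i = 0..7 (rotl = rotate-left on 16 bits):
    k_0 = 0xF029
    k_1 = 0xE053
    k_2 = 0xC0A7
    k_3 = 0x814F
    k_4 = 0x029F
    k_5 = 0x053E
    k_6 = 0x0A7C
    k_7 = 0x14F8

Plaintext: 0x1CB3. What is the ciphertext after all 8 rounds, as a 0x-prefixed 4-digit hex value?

0xE048

s_0 = plaintext = 0x1CB3
s_1 = Round(s_0, k_0) = 0xEBFF
s_2 = Round(s_1, k_1) = 0x4DB4
s_3 = Round(s_2, k_2) = 0x8DF9
s_4 = Round(s_3, k_3) = 0x2911
s_5 = Round(s_4, k_4) = 0x63BD
s_6 = Round(s_5, k_5) = 0x4E90
s_7 = Round(s_6, k_6) = 0x424C
s_8 = Round(s_7, k_7) = 0xE048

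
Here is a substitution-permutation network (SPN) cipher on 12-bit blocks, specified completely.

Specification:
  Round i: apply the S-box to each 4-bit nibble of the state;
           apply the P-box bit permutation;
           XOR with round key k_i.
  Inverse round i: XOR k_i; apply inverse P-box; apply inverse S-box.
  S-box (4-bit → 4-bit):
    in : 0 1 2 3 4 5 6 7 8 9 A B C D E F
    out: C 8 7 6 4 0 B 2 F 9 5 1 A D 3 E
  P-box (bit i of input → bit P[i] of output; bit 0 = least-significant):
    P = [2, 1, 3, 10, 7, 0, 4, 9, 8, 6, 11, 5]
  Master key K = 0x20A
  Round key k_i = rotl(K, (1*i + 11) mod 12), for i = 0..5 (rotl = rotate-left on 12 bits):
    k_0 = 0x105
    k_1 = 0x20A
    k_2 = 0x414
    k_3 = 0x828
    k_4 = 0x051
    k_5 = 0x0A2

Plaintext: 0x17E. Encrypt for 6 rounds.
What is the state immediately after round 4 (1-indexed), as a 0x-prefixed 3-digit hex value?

s_0 = plaintext = 0x17E
s_1 = Round(s_0, k_0) = 0x122
s_2 = Round(s_1, k_1) = 0x2B5
s_3 = Round(s_2, k_2) = 0xDD4
s_4 = Round(s_3, k_3) = 0x390
s_5 = Round(s_4, k_4) = 0xE99
s_6 = Round(s_5, k_5) = 0x766

0x390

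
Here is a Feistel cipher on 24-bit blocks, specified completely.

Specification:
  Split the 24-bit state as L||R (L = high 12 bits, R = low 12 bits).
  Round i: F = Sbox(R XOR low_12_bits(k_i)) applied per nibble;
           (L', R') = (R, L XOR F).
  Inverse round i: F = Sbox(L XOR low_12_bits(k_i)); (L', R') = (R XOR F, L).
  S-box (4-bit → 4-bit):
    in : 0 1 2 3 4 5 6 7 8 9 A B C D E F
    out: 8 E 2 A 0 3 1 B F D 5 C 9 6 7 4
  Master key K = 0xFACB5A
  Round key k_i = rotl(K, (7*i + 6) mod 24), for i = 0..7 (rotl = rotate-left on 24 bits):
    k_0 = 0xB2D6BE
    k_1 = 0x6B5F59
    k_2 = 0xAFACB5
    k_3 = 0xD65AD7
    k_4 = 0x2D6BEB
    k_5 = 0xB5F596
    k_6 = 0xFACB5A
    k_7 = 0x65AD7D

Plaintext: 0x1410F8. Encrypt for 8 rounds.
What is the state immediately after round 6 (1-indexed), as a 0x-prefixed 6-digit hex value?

0x60DD5D

s_0 = plaintext = 0x1410F8
s_1 = Round(s_0, k_0) = 0x0F8040
s_2 = Round(s_1, k_1) = 0x040415
s_3 = Round(s_2, k_2) = 0x415F18
s_4 = Round(s_3, k_3) = 0xF18781
s_5 = Round(s_4, k_4) = 0x78160D
s_6 = Round(s_5, k_5) = 0x60DD5D
s_7 = Round(s_6, k_6) = 0xD5D786
s_8 = Round(s_7, k_7) = 0x786811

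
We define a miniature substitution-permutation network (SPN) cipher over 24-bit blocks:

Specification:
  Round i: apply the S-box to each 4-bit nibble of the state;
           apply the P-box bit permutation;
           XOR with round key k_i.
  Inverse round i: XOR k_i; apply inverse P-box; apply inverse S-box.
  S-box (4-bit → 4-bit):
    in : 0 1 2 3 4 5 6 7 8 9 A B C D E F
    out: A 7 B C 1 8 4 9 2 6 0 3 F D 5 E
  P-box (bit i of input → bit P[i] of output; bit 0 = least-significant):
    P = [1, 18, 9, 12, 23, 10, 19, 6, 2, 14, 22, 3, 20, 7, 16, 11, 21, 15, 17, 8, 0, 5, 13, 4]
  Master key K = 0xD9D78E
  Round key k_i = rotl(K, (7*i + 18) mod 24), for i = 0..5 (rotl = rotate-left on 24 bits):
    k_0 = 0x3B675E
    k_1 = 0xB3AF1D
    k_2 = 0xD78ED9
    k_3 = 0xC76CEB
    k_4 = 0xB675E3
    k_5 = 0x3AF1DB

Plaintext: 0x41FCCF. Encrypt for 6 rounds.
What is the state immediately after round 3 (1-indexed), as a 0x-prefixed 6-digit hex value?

s_0 = plaintext = 0x41FCCF
s_1 = Round(s_0, k_0) = 0xD4B993
s_2 = Round(s_1, k_1) = 0xCBD98C
s_3 = Round(s_2, k_2) = 0xA270EA
s_4 = Round(s_3, k_3) = 0x7FA5E3
s_5 = Round(s_4, k_4) = 0x3CE6FA
s_6 = Round(s_5, k_5) = 0x41548B

0xA270EA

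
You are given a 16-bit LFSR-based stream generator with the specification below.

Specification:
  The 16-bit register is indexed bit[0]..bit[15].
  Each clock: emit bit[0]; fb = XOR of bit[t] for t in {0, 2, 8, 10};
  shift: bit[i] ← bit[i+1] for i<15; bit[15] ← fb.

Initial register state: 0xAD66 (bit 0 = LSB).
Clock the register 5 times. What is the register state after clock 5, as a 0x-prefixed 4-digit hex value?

reg_0 = 0xAD66
clock 1: out=0, reg = 0xD6B3
clock 2: out=1, reg = 0x6B59
clock 3: out=1, reg = 0x35AC
clock 4: out=0, reg = 0x9AD6
clock 5: out=0, reg = 0xCD6B

0xCD6B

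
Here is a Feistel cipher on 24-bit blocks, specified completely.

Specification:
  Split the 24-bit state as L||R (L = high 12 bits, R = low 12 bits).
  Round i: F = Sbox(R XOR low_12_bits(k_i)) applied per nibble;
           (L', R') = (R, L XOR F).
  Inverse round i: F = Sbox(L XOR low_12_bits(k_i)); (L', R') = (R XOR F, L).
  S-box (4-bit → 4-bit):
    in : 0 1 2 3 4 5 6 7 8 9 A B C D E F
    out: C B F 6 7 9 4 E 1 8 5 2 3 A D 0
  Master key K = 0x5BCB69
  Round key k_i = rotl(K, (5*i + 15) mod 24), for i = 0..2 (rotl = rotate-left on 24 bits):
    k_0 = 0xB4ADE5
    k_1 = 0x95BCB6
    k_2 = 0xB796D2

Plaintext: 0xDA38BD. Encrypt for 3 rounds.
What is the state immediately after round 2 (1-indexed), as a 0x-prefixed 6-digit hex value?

0x4329AA

s_0 = plaintext = 0xDA38BD
s_1 = Round(s_0, k_0) = 0x8BD432
s_2 = Round(s_1, k_1) = 0x4329AA
s_3 = Round(s_2, k_2) = 0x9AA4D3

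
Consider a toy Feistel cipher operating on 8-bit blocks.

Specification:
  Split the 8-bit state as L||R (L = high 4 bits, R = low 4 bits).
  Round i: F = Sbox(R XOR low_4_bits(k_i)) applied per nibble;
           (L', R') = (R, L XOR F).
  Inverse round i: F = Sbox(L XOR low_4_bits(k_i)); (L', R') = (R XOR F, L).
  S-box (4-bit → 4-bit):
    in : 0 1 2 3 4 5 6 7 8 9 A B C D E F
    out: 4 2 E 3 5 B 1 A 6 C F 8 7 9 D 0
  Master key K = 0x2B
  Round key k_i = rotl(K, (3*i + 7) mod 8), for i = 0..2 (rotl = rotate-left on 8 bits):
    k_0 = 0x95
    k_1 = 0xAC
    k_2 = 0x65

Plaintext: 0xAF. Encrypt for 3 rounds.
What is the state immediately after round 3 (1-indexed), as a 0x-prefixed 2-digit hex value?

0x34

s_0 = plaintext = 0xAF
s_1 = Round(s_0, k_0) = 0xF5
s_2 = Round(s_1, k_1) = 0x53
s_3 = Round(s_2, k_2) = 0x34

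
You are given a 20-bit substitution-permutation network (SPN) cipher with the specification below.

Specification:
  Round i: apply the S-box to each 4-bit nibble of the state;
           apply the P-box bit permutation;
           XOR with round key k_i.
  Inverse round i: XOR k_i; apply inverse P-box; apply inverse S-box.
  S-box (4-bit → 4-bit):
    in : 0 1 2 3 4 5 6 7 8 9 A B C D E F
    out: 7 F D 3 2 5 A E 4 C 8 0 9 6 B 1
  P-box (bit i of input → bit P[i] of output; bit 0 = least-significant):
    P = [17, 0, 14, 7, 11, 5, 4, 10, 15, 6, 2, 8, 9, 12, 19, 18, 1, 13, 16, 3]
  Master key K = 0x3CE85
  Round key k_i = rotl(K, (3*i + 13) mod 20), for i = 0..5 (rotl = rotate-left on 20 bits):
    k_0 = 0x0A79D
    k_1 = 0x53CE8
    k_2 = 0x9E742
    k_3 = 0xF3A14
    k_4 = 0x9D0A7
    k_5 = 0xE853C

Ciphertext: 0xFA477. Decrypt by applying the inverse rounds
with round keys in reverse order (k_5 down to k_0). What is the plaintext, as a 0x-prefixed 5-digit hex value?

s_0 = ciphertext = 0xFA477
s_1 = InvRound(s_0, k_5) = 0x1B6B4
s_2 = InvRound(s_1, k_4) = 0x35B9D
s_3 = InvRound(s_2, k_3) = 0x69AB7
s_4 = InvRound(s_3, k_2) = 0xD7711
s_5 = InvRound(s_4, k_1) = 0xA5607
s_6 = InvRound(s_5, k_0) = 0xEDC82

0xEDC82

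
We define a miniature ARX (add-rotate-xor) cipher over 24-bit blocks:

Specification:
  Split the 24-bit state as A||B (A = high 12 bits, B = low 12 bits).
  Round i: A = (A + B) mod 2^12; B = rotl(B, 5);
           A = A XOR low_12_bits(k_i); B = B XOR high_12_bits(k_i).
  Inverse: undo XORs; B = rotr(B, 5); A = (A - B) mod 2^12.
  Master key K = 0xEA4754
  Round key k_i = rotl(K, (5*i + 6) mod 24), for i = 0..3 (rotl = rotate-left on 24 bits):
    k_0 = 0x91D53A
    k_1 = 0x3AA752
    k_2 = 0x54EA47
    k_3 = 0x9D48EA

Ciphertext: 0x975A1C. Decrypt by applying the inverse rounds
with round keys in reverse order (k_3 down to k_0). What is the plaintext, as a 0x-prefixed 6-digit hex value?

0xD6104A

s_0 = ciphertext = 0x975A1C
s_1 = InvRound(s_0, k_3) = 0xD8141E
s_2 = InvRound(s_1, k_2) = 0xFBC80A
s_3 = InvRound(s_2, k_1) = 0x89105D
s_4 = InvRound(s_3, k_0) = 0xD6104A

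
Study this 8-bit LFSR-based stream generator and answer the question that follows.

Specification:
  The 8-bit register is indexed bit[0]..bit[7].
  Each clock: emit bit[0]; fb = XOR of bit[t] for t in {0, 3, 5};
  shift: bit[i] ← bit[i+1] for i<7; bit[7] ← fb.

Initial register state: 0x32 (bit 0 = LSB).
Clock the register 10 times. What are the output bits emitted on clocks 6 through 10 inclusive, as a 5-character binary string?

reg_0 = 0x32
clock 1: out=0, reg = 0x99
clock 2: out=1, reg = 0x4C
clock 3: out=0, reg = 0xA6
clock 4: out=0, reg = 0xD3
clock 5: out=1, reg = 0xE9
clock 6: out=1, reg = 0xF4
clock 7: out=0, reg = 0xFA
clock 8: out=0, reg = 0x7D
clock 9: out=1, reg = 0xBE
clock 10: out=0, reg = 0x5F

10010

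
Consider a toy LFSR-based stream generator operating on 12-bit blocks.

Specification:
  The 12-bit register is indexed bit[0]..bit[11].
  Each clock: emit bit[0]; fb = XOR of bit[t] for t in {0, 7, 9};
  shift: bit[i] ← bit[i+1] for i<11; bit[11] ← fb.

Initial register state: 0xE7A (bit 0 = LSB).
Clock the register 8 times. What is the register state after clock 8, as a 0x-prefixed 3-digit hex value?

0x09E

reg_0 = 0xE7A
clock 1: out=0, reg = 0xF3D
clock 2: out=1, reg = 0x79E
clock 3: out=0, reg = 0x3CF
clock 4: out=1, reg = 0x9E7
clock 5: out=1, reg = 0x4F3
clock 6: out=1, reg = 0x279
clock 7: out=1, reg = 0x13C
clock 8: out=0, reg = 0x09E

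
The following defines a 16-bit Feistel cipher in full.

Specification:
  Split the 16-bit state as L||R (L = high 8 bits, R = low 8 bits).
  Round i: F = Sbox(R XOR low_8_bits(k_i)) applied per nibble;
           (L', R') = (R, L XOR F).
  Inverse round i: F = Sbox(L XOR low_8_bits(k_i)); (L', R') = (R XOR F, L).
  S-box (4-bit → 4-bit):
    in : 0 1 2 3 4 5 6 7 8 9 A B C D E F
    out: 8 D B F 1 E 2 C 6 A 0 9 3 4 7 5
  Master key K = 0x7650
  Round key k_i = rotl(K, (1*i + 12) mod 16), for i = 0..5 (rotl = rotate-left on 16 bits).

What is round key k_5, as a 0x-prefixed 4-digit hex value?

K = 0x7650
k_0 = rotl(K, (1*0+12) mod 16) = rotl(K, 12) = 0x0765
k_1 = rotl(K, (1*1+12) mod 16) = rotl(K, 13) = 0x0ECA
k_2 = rotl(K, (1*2+12) mod 16) = rotl(K, 14) = 0x1D94
k_3 = rotl(K, (1*3+12) mod 16) = rotl(K, 15) = 0x3B28
k_4 = rotl(K, (1*4+12) mod 16) = rotl(K, 0) = 0x7650
k_5 = rotl(K, (1*5+12) mod 16) = rotl(K, 1) = 0xECA0

0xECA0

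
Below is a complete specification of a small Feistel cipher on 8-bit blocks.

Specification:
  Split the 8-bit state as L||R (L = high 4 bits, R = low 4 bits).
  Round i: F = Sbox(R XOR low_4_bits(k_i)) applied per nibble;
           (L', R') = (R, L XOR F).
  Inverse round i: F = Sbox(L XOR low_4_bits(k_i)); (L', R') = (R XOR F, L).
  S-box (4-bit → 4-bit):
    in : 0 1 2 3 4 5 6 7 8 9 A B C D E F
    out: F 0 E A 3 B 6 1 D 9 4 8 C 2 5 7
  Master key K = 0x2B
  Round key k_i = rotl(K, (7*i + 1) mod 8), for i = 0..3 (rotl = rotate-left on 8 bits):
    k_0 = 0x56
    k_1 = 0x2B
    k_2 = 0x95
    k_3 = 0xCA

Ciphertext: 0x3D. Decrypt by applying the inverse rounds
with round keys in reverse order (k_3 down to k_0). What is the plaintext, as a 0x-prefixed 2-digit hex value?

s_0 = ciphertext = 0x3D
s_1 = InvRound(s_0, k_3) = 0x43
s_2 = InvRound(s_1, k_2) = 0x34
s_3 = InvRound(s_2, k_1) = 0x93
s_4 = InvRound(s_3, k_0) = 0x49

0x49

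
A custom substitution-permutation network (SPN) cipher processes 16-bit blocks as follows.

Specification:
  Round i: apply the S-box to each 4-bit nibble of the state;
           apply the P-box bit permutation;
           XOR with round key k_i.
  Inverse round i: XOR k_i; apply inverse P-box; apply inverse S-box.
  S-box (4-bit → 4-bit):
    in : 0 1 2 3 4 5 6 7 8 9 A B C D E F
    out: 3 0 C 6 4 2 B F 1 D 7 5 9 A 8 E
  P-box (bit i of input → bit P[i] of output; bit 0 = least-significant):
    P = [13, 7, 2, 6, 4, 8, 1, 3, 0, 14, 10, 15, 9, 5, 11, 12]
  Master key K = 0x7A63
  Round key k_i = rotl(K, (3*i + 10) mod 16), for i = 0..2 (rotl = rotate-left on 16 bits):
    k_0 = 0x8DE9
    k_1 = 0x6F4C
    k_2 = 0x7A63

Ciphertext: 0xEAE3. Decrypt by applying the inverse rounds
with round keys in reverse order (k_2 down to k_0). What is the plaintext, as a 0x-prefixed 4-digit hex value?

0xEC33

s_0 = ciphertext = 0xEAE3
s_1 = InvRound(s_0, k_2) = 0xEE15
s_2 = InvRound(s_1, k_1) = 0x1C6E
s_3 = InvRound(s_2, k_0) = 0xEC33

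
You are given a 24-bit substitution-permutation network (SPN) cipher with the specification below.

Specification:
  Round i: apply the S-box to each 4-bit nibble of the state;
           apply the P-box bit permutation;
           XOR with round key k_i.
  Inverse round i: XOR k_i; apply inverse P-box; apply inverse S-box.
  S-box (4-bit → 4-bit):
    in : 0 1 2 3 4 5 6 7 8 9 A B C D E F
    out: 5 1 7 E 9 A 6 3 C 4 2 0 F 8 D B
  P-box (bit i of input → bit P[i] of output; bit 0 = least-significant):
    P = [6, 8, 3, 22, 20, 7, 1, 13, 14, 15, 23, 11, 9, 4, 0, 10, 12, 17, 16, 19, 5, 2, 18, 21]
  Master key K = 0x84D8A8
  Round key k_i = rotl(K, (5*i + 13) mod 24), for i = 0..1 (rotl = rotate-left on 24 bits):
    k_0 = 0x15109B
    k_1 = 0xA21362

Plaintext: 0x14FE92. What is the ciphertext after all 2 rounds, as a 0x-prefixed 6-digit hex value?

s_0 = plaintext = 0x14FE92
s_1 = Round(s_0, k_0) = 0x9D4FE1
s_2 = Round(s_1, k_1) = 0xBEFD20

0xBEFD20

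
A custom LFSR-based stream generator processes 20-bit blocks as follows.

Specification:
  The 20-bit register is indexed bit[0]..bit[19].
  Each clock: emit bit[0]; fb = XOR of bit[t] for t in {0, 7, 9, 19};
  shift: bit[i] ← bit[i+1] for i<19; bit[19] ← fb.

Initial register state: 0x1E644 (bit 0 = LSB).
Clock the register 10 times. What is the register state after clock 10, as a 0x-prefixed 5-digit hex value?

0xCA479

reg_0 = 0x1E644
clock 1: out=0, reg = 0x8F322
clock 2: out=0, reg = 0x47991
clock 3: out=1, reg = 0x23CC8
clock 4: out=0, reg = 0x91E64
clock 5: out=0, reg = 0x48F32
clock 6: out=0, reg = 0xA4799
clock 7: out=1, reg = 0x523CC
clock 8: out=0, reg = 0x291E6
clock 9: out=0, reg = 0x948F3
clock 10: out=1, reg = 0xCA479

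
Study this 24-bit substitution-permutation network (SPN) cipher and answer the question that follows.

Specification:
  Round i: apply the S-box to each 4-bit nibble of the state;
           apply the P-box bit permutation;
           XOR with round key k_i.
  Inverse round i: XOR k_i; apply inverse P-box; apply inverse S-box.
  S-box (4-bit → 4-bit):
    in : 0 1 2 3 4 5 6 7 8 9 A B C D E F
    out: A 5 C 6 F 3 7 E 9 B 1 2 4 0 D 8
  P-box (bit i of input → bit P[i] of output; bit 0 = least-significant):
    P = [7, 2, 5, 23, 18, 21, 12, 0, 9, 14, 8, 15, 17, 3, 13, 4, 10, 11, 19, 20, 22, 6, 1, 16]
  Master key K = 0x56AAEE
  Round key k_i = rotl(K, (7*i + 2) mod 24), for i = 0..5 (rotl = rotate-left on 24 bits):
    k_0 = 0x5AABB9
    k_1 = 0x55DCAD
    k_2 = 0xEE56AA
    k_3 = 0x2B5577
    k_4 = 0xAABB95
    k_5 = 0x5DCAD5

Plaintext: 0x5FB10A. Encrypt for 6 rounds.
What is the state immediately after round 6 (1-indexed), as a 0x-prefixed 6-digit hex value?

0x00E430

s_0 = plaintext = 0x5FB10A
s_1 = Round(s_0, k_0) = 0x2AA870
s_2 = Round(s_1, k_1) = 0xF64AAA
s_3 = Round(s_2, k_2) = 0xE17832
s_4 = Round(s_3, k_3) = 0xC2E34D
s_5 = Round(s_4, k_4) = 0x94CA86
s_6 = Round(s_5, k_5) = 0x00E430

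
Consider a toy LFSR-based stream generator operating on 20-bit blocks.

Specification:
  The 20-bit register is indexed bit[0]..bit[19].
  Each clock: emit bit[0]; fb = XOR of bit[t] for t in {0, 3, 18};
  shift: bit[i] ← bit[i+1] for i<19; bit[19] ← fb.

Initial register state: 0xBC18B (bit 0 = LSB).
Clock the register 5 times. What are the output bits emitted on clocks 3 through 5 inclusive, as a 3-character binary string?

reg_0 = 0xBC18B
clock 1: out=1, reg = 0x5E0C5
clock 2: out=1, reg = 0x2F062
clock 3: out=0, reg = 0x17831
clock 4: out=1, reg = 0x8BC18
clock 5: out=0, reg = 0xC5E0C

010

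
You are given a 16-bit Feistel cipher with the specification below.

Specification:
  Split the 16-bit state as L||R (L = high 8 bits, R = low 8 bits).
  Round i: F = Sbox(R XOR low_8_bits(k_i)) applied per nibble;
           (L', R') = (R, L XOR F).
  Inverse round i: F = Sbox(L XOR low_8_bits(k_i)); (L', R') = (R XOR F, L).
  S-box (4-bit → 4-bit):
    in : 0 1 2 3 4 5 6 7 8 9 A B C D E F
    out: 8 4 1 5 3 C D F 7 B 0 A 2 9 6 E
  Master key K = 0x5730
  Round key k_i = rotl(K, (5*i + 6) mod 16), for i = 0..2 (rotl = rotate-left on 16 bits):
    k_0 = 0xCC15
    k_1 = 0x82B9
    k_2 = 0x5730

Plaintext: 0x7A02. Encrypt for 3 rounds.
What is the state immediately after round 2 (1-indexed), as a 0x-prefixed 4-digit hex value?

s_0 = plaintext = 0x7A02
s_1 = Round(s_0, k_0) = 0x0235
s_2 = Round(s_1, k_1) = 0x3570
s_3 = Round(s_2, k_2) = 0x700D

0x3570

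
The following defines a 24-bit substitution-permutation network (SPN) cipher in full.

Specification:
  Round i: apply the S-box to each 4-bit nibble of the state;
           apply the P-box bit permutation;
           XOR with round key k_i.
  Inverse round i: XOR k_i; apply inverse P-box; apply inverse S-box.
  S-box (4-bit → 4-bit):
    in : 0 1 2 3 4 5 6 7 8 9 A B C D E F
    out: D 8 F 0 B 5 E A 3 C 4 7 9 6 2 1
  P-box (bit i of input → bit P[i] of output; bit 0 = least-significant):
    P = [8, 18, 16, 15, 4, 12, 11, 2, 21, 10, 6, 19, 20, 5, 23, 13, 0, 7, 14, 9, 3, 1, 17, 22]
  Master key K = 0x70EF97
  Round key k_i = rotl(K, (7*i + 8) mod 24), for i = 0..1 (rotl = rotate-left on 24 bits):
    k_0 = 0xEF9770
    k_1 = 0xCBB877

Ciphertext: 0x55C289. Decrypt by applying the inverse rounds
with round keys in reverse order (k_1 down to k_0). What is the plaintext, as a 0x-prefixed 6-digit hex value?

0x41C629

s_0 = ciphertext = 0x55C289
s_1 = InvRound(s_0, k_1) = 0xB6292E
s_2 = InvRound(s_1, k_0) = 0x41C629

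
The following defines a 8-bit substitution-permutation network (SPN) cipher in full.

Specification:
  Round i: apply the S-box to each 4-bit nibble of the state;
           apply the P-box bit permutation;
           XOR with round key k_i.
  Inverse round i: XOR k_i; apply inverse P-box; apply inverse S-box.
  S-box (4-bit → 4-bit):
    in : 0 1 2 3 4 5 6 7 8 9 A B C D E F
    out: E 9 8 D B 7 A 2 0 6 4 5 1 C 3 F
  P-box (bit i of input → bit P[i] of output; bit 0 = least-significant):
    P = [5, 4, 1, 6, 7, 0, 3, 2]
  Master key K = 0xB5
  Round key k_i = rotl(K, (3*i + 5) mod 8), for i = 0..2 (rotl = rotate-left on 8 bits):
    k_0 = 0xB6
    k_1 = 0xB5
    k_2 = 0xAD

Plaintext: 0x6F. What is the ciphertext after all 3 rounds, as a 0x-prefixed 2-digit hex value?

s_0 = plaintext = 0x6F
s_1 = Round(s_0, k_0) = 0xC1
s_2 = Round(s_1, k_1) = 0x55
s_3 = Round(s_2, k_2) = 0x16

0x16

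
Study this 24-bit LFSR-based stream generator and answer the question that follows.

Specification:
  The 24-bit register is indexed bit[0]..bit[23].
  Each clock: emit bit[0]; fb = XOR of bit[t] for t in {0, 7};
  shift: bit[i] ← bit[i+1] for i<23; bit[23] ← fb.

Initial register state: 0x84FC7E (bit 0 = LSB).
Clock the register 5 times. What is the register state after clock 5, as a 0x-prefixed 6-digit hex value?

reg_0 = 0x84FC7E
clock 1: out=0, reg = 0x427E3F
clock 2: out=1, reg = 0xA13F1F
clock 3: out=1, reg = 0xD09F8F
clock 4: out=1, reg = 0x684FC7
clock 5: out=1, reg = 0x3427E3

0x3427E3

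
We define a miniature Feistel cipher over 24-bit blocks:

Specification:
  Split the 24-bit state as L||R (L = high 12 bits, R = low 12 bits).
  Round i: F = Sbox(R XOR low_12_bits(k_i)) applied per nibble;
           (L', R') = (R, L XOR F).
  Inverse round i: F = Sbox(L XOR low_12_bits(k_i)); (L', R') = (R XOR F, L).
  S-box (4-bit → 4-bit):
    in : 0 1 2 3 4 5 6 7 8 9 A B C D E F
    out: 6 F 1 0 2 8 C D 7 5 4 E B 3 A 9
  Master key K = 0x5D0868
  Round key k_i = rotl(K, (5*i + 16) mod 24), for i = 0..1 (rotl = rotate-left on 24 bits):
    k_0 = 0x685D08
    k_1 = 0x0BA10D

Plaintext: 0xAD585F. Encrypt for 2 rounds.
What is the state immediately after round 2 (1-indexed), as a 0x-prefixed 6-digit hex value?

s_0 = plaintext = 0xAD585F
s_1 = Round(s_0, k_0) = 0x85F258
s_2 = Round(s_1, k_1) = 0x2588D7

0x2588D7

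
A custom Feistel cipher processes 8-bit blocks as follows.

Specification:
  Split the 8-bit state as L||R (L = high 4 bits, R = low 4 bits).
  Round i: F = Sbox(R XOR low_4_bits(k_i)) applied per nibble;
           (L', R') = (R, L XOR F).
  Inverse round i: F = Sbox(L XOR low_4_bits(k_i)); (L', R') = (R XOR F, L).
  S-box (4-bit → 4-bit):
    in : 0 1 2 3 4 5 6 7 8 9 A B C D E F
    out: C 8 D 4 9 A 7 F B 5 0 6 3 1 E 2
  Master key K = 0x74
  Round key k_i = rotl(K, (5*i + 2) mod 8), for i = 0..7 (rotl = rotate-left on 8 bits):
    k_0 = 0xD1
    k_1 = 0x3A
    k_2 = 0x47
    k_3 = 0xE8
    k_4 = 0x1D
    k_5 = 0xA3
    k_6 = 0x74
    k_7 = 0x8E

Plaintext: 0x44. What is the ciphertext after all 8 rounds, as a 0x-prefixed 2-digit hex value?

0x51

s_0 = plaintext = 0x44
s_1 = Round(s_0, k_0) = 0x4E
s_2 = Round(s_1, k_1) = 0xED
s_3 = Round(s_2, k_2) = 0xDE
s_4 = Round(s_3, k_3) = 0xEA
s_5 = Round(s_4, k_4) = 0xA1
s_6 = Round(s_5, k_5) = 0x17
s_7 = Round(s_6, k_6) = 0x75
s_8 = Round(s_7, k_7) = 0x51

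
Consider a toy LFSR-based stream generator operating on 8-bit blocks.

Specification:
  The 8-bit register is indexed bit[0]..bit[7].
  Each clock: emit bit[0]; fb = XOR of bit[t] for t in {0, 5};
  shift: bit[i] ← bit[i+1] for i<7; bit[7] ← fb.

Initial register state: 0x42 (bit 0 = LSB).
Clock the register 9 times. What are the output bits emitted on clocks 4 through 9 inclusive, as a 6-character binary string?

000100

reg_0 = 0x42
clock 1: out=0, reg = 0x21
clock 2: out=1, reg = 0x10
clock 3: out=0, reg = 0x08
clock 4: out=0, reg = 0x04
clock 5: out=0, reg = 0x02
clock 6: out=0, reg = 0x01
clock 7: out=1, reg = 0x80
clock 8: out=0, reg = 0x40
clock 9: out=0, reg = 0x20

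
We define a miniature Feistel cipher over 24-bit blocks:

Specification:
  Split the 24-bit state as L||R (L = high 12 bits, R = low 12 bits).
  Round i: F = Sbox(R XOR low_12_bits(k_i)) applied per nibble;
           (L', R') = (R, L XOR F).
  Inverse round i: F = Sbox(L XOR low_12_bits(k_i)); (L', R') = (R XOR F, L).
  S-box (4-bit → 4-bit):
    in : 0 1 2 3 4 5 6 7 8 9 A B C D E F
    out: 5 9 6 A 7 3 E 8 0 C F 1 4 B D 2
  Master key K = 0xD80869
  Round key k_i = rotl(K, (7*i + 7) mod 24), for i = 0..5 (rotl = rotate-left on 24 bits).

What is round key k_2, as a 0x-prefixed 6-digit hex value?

0x3B010D

K = 0xD80869
k_0 = rotl(K, (7*0+7) mod 24) = rotl(K, 7) = 0x0434EC
k_1 = rotl(K, (7*1+7) mod 24) = rotl(K, 14) = 0x1A7602
k_2 = rotl(K, (7*2+7) mod 24) = rotl(K, 21) = 0x3B010D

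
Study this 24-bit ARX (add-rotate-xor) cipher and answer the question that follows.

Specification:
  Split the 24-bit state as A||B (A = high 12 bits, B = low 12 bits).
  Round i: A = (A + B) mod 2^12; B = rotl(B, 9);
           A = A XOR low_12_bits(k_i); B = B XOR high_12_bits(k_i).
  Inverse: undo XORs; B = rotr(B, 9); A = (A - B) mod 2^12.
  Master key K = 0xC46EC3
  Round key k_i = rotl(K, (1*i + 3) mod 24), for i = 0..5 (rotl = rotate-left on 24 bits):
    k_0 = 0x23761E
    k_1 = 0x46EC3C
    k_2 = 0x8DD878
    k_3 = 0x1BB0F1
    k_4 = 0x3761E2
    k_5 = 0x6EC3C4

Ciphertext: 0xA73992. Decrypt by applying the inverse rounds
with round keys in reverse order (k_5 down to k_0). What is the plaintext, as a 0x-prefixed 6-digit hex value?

s_0 = ciphertext = 0xA73992
s_1 = InvRound(s_0, k_5) = 0xDC0BF7
s_2 = InvRound(s_1, k_4) = 0x81640C
s_3 = InvRound(s_2, k_3) = 0xB2DDBA
s_4 = InvRound(s_3, k_2) = 0x81BB3A
s_5 = InvRound(s_4, k_1) = 0x980AA7
s_6 = InvRound(s_5, k_0) = 0xB1A484

0xB1A484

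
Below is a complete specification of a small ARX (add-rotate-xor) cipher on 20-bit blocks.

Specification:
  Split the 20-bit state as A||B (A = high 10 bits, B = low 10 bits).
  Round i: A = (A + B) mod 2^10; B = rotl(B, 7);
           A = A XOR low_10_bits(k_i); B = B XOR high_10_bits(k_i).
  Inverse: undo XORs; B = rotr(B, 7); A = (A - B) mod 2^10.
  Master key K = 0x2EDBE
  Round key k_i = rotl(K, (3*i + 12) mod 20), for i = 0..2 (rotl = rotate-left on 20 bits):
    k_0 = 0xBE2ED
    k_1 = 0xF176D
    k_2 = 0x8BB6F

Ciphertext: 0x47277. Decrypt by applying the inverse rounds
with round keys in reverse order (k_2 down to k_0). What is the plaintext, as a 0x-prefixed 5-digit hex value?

s_0 = ciphertext = 0x47277
s_1 = InvRound(s_0, k_2) = 0xEAEC8
s_2 = InvRound(s_1, k_1) = 0x1706A
s_3 = InvRound(s_2, k_0) = 0x87095

0x87095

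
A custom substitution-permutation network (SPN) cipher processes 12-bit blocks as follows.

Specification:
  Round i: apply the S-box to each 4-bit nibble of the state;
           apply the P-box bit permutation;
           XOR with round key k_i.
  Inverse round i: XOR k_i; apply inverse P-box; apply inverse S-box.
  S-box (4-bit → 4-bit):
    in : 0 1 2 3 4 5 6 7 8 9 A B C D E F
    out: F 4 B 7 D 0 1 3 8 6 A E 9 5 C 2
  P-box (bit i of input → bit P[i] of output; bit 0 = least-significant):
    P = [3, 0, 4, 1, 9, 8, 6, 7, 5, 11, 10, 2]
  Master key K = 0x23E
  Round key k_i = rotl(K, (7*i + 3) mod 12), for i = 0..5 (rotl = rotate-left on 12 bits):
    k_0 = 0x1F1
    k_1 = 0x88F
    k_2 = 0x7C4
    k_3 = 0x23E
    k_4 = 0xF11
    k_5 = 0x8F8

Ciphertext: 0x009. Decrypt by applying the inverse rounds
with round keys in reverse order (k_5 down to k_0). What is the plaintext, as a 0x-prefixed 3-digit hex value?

0x74F

s_0 = ciphertext = 0x009
s_1 = InvRound(s_0, k_5) = 0x7E9
s_2 = InvRound(s_1, k_4) = 0x7ED
s_3 = InvRound(s_2, k_3) = 0x1BB
s_4 = InvRound(s_3, k_2) = 0x4D0
s_5 = InvRound(s_4, k_1) = 0xB10
s_6 = InvRound(s_5, k_0) = 0x74F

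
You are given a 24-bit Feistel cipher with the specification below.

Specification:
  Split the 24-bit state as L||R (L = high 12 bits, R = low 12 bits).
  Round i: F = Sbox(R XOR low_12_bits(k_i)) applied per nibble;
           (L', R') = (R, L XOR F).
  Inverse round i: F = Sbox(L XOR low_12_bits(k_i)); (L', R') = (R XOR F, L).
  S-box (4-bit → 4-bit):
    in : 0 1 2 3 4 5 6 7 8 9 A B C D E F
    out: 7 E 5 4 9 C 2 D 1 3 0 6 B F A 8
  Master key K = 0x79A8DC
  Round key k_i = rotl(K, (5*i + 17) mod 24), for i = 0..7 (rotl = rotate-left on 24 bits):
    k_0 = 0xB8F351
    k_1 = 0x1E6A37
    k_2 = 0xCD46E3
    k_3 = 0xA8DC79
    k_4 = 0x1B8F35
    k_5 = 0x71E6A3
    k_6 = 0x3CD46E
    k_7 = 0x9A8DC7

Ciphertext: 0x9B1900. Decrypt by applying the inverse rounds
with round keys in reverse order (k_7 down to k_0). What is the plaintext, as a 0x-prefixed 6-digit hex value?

s_0 = ciphertext = 0x9B1900
s_1 = InvRound(s_0, k_7) = 0x0D29B1
s_2 = InvRound(s_1, k_6) = 0x0DA0D2
s_3 = InvRound(s_2, k_5) = 0x2010DA
s_4 = InvRound(s_3, k_4) = 0xF93201
s_5 = InvRound(s_4, k_3) = 0x6A1F93
s_6 = InvRound(s_5, k_2) = 0x8066A1
s_7 = InvRound(s_6, k_1) = 0x3EF806
s_8 = InvRound(s_7, k_0) = 0xF6C3EF

0xF6C3EF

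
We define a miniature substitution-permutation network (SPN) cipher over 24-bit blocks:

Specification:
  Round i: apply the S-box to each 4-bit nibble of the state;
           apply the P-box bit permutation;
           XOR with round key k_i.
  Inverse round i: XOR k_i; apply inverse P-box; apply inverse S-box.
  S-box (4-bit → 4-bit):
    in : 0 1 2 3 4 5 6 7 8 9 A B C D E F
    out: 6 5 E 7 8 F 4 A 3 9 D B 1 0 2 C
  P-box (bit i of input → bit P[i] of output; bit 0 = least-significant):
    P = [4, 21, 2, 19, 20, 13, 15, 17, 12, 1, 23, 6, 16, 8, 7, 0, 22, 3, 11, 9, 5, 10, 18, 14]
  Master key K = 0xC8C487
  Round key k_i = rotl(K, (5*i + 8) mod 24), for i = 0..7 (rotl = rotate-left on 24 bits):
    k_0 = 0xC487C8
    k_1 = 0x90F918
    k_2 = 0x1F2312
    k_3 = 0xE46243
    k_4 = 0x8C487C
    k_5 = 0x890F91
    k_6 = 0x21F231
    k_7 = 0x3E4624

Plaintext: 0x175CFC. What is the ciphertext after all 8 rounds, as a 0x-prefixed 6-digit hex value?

0xC9E79F

s_0 = plaintext = 0x175CFC
s_1 = Round(s_0, k_0) = 0xC31471
s_2 = Round(s_1, k_1) = 0xD3D1E4
s_3 = Round(s_2, k_2) = 0xD71B1A
s_4 = Round(s_3, k_3) = 0xFDF09D
s_5 = Round(s_4, k_4) = 0x1A08FF
s_6 = Round(s_5, k_5) = 0xC79437
s_7 = Round(s_6, k_6) = 0x185058
s_8 = Round(s_7, k_7) = 0xC9E79F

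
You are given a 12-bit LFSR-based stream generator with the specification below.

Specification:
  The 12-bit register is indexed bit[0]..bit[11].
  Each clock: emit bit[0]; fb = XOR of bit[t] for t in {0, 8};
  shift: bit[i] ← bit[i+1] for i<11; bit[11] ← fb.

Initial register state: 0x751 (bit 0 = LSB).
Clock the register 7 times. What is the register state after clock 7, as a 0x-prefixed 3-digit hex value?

0x6CE

reg_0 = 0x751
clock 1: out=1, reg = 0x3A8
clock 2: out=0, reg = 0x9D4
clock 3: out=0, reg = 0xCEA
clock 4: out=0, reg = 0x675
clock 5: out=1, reg = 0xB3A
clock 6: out=0, reg = 0xD9D
clock 7: out=1, reg = 0x6CE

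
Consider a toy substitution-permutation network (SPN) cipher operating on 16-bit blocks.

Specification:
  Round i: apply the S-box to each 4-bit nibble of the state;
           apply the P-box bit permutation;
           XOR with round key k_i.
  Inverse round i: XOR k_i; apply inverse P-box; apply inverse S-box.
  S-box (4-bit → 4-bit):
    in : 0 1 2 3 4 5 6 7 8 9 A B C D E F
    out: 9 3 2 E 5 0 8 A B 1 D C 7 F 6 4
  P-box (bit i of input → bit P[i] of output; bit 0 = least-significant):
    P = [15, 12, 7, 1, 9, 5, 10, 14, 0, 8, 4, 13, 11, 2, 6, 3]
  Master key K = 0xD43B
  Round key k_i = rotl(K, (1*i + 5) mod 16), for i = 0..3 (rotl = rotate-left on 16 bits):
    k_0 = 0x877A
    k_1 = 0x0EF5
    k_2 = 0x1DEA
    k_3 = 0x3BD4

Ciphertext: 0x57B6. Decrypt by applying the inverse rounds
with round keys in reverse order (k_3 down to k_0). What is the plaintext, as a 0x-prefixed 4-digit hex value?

s_0 = ciphertext = 0x57B6
s_1 = InvRound(s_0, k_3) = 0x4636
s_2 = InvRound(s_1, k_2) = 0xDE0E
s_3 = InvRound(s_2, k_1) = 0xB47D
s_4 = InvRound(s_3, k_0) = 0x2897

0x2897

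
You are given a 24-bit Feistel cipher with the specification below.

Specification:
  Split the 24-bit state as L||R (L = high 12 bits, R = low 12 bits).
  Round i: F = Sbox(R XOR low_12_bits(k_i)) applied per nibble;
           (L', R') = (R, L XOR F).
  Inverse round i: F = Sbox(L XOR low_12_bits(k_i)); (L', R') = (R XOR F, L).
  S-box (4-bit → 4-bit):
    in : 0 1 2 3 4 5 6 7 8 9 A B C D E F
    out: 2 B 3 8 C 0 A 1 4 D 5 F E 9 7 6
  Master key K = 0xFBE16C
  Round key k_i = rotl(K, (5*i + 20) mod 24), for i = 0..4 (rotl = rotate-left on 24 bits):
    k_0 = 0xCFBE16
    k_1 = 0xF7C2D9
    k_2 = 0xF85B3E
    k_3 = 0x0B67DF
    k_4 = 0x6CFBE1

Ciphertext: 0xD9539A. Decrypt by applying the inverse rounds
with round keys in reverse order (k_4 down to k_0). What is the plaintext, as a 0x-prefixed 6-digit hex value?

0x88B8B8

s_0 = ciphertext = 0xD9539A
s_1 = InvRound(s_0, k_4) = 0x986D95
s_2 = InvRound(s_1, k_3) = 0xA98986
s_3 = InvRound(s_2, k_2) = 0x2DCA98
s_4 = InvRound(s_3, k_1) = 0x8B82DC
s_5 = InvRound(s_4, k_0) = 0x88B8B8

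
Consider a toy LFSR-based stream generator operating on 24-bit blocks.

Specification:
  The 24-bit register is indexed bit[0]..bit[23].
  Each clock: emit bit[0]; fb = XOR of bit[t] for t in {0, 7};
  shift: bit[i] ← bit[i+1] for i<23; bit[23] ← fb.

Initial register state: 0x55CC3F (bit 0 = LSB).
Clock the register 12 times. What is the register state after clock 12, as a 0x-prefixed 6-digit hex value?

reg_0 = 0x55CC3F
clock 1: out=1, reg = 0xAAE61F
clock 2: out=1, reg = 0xD5730F
clock 3: out=1, reg = 0xEAB987
clock 4: out=1, reg = 0x755CC3
clock 5: out=1, reg = 0x3AAE61
clock 6: out=1, reg = 0x9D5730
clock 7: out=0, reg = 0x4EAB98
clock 8: out=0, reg = 0xA755CC
clock 9: out=0, reg = 0xD3AAE6
clock 10: out=0, reg = 0xE9D573
clock 11: out=1, reg = 0xF4EAB9
clock 12: out=1, reg = 0x7A755C

0x7A755C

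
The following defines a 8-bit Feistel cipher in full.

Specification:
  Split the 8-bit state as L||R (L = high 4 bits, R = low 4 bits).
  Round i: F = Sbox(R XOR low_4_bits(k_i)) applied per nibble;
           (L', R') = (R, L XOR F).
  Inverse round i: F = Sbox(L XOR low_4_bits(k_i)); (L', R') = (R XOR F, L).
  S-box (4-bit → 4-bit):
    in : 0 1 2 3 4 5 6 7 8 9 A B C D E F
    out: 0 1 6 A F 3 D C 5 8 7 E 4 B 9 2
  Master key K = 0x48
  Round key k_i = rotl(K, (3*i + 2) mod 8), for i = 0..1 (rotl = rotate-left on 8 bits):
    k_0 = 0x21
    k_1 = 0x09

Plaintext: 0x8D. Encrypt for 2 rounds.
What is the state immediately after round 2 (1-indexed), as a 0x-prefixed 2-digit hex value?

s_0 = plaintext = 0x8D
s_1 = Round(s_0, k_0) = 0xDC
s_2 = Round(s_1, k_1) = 0xCE

0xCE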